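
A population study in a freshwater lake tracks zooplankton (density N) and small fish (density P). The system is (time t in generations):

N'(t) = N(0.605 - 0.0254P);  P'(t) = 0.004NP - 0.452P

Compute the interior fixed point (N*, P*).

Set dP/dt = 0 with P > 0: 0.004N - 0.452 = 0, so N* = 0.452/0.004 = 113.
Set dN/dt = 0 with N > 0: 0.605 - 0.0254P = 0, so P* = 0.605/0.0254 = 23.8.

N* ≈ 113, P* ≈ 23.8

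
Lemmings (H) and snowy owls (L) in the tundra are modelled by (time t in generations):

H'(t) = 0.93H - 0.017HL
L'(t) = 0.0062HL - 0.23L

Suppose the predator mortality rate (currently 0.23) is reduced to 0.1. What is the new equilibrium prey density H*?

At the interior fixed point, setting dL/dt = 0 with L > 0 fixes H* = (predator death rate)/(HL coefficient) — independent of the other coefficients.
With the change, H* = 0.1/0.0062 = 16.1; it falls from 37.1.

H* ≈ 16.1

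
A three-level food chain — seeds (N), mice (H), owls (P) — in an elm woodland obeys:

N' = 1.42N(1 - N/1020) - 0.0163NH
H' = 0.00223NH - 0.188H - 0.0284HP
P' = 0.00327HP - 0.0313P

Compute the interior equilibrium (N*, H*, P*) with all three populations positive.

From dP/dt = 0: 0.00327H* = 0.0313, so H* = 9.57.
From dN/dt = 0: 1.42(1 - N*/1020) = 0.0163·9.57, giving N* = 1020·(1 - 0.11) = 908.
From dH/dt = 0: 0.00223·908 - 0.188 = 0.0284P*, so P* = 1.84/0.0284 = 64.7.

N* ≈ 908, H* ≈ 9.57, P* ≈ 64.7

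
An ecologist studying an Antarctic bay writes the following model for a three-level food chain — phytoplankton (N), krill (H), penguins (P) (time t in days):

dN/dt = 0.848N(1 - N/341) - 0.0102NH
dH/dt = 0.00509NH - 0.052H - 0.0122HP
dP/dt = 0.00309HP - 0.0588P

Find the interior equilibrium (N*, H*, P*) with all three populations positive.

From dP/dt = 0: 0.00309H* = 0.0588, so H* = 19.
From dN/dt = 0: 0.848(1 - N*/341) = 0.0102·19, giving N* = 341·(1 - 0.229) = 263.
From dH/dt = 0: 0.00509·263 - 0.052 = 0.0122P*, so P* = 1.29/0.0122 = 105.

N* ≈ 263, H* ≈ 19, P* ≈ 105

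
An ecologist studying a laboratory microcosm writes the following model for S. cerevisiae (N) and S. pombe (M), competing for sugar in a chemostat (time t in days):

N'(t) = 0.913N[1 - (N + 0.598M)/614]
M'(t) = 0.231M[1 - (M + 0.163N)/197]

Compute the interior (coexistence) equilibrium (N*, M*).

N* ≈ 550, M* ≈ 107

Setting both brackets to zero gives the nullclines N + 0.598M = 614 and 0.163N + M = 197.
Substituting M = 197 - 0.163N into the first: N(1 - 0.598·0.163) = 614 - 0.598·197.
So N* = 496/0.903 = 550, and then M* = 197 - 0.163·550 = 107.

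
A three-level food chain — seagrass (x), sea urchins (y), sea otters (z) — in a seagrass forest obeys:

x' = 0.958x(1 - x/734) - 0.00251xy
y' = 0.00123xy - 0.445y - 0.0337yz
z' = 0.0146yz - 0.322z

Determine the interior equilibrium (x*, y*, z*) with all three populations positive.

x* ≈ 692, y* ≈ 22.1, z* ≈ 12

From dz/dt = 0: 0.0146y* = 0.322, so y* = 22.1.
From dx/dt = 0: 0.958(1 - x*/734) = 0.00251·22.1, giving x* = 734·(1 - 0.0578) = 692.
From dy/dt = 0: 0.00123·692 - 0.445 = 0.0337z*, so z* = 0.406/0.0337 = 12.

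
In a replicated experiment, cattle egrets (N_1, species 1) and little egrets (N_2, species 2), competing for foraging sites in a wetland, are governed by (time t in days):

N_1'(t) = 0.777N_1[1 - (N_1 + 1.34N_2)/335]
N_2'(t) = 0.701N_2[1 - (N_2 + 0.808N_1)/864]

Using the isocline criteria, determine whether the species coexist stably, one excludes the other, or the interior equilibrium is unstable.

species 2 excludes species 1

Compare the nullcline intercepts: K1/α12 = 335/1.34 = 250 < K2 = 864; K2/α21 = 864/0.808 = 1070 > K1 = 335.
Since the inequalities point opposite ways, species 2 can invade but species 1 cannot.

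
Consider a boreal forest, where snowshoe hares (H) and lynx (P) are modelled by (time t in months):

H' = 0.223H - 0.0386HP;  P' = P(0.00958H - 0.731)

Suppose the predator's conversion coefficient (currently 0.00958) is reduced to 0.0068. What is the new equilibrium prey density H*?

H* ≈ 108

At the interior fixed point, setting dP/dt = 0 with P > 0 fixes H* = (predator death rate)/(HP coefficient) — independent of the other coefficients.
With the change, H* = 0.731/0.0068 = 108; it rises from 76.3.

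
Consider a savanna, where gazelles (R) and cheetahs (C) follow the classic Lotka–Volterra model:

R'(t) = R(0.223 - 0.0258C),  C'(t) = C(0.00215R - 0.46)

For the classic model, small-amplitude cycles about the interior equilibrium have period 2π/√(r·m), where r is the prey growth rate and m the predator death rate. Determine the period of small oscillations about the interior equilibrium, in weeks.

Here r = 0.223 and m = 0.46, so r·m = 0.103.
ω = √0.103 = 0.32 per week, hence T = 2π/ω ≈ 19.6 weeks.

T ≈ 19.6 weeks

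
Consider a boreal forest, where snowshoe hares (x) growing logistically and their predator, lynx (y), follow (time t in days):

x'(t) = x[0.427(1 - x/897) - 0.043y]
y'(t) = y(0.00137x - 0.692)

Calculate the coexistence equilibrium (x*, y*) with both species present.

From dy/dt = 0 with y > 0: 0.00137x* = 0.692, so x* = 505.
Substitute into dx/dt = 0: 0.427(1 - 505/897) = 0.043y*.
The bracket is 0.437, giving y* = 0.187/0.043 = 4.34.

x* ≈ 505, y* ≈ 4.34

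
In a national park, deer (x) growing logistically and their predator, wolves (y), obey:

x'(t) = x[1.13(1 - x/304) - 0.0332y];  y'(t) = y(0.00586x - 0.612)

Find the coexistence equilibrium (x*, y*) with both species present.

From dy/dt = 0 with y > 0: 0.00586x* = 0.612, so x* = 104.
Substitute into dx/dt = 0: 1.13(1 - 104/304) = 0.0332y*.
The bracket is 0.656, giving y* = 0.742/0.0332 = 22.3.

x* ≈ 104, y* ≈ 22.3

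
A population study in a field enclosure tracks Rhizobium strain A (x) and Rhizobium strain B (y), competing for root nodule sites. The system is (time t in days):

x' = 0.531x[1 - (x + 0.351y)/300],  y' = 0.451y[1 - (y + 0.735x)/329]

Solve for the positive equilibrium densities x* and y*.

x* ≈ 249, y* ≈ 146

Setting both brackets to zero gives the nullclines x + 0.351y = 300 and 0.735x + y = 329.
Substituting y = 329 - 0.735x into the first: x(1 - 0.351·0.735) = 300 - 0.351·329.
So x* = 185/0.742 = 249, and then y* = 329 - 0.735·249 = 146.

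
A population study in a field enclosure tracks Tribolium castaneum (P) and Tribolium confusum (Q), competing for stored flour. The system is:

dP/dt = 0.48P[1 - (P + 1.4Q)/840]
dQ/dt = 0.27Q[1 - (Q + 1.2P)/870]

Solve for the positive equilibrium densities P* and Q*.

Setting both brackets to zero gives the nullclines P + 1.4Q = 840 and 1.2P + Q = 870.
Substituting Q = 870 - 1.2P into the first: P(1 - 1.4·1.2) = 840 - 1.4·870.
So P* = -378/-0.68 = 556, and then Q* = 870 - 1.2·556 = 203.

P* ≈ 556, Q* ≈ 203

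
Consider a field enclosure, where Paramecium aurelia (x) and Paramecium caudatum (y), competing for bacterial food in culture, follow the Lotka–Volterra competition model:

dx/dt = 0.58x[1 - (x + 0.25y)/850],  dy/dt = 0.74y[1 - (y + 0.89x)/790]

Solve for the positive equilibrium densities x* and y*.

Setting both brackets to zero gives the nullclines x + 0.25y = 850 and 0.89x + y = 790.
Substituting y = 790 - 0.89x into the first: x(1 - 0.25·0.89) = 850 - 0.25·790.
So x* = 652/0.777 = 839, and then y* = 790 - 0.89·839 = 43.1.

x* ≈ 839, y* ≈ 43.1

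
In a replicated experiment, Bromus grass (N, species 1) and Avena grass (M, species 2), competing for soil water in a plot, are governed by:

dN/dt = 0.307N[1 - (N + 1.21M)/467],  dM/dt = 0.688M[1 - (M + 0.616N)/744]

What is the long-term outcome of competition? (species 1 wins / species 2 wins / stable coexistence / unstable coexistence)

Compare the nullcline intercepts: K1/α12 = 467/1.21 = 386 < K2 = 744; K2/α21 = 744/0.616 = 1210 > K1 = 467.
Since the inequalities point opposite ways, species 2 can invade but species 1 cannot.

species 2 excludes species 1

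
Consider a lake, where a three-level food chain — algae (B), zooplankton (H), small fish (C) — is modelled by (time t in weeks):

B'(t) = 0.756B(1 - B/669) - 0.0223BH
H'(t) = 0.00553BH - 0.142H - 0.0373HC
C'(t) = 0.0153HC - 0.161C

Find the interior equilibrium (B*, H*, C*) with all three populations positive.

From dC/dt = 0: 0.0153H* = 0.161, so H* = 10.5.
From dB/dt = 0: 0.756(1 - B*/669) = 0.0223·10.5, giving B* = 669·(1 - 0.31) = 461.
From dH/dt = 0: 0.00553·461 - 0.142 = 0.0373C*, so C* = 2.41/0.0373 = 64.6.

B* ≈ 461, H* ≈ 10.5, C* ≈ 64.6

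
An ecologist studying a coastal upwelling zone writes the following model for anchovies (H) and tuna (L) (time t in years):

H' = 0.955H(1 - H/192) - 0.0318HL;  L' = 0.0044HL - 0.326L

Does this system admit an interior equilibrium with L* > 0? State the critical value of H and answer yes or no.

Threshold H = 74.1; K > 74.1, so yes, the predator persists.

The predator equation gives dL/dt > 0 only when H > 0.326/0.0044 = 74.1.
Without the predator, H → K = 192. Since 192 > 74.1, the predator can invade and persist.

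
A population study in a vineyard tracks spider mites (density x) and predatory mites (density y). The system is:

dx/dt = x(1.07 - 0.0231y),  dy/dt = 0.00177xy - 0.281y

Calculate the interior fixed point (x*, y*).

x* ≈ 159, y* ≈ 46.3

Set dy/dt = 0 with y > 0: 0.00177x - 0.281 = 0, so x* = 0.281/0.00177 = 159.
Set dx/dt = 0 with x > 0: 1.07 - 0.0231y = 0, so y* = 1.07/0.0231 = 46.3.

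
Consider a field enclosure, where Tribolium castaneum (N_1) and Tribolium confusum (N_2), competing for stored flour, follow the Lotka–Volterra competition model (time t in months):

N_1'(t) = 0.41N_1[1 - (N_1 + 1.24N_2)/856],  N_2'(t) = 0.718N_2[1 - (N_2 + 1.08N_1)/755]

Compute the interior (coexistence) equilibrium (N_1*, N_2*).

N_1* ≈ 236, N_2* ≈ 500

Setting both brackets to zero gives the nullclines N_1 + 1.24N_2 = 856 and 1.08N_1 + N_2 = 755.
Substituting N_2 = 755 - 1.08N_1 into the first: N_1(1 - 1.24·1.08) = 856 - 1.24·755.
So N_1* = -80.2/-0.339 = 236, and then N_2* = 755 - 1.08·236 = 500.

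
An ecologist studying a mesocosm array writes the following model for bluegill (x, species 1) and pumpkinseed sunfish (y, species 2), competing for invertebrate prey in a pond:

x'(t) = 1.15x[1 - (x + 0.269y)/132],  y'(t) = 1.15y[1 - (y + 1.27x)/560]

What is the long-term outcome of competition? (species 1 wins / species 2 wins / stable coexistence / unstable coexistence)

Compare the nullcline intercepts: K1/α12 = 132/0.269 = 491 < K2 = 560; K2/α21 = 560/1.27 = 441 > K1 = 132.
Since the inequalities point opposite ways, species 2 can invade but species 1 cannot.

species 2 excludes species 1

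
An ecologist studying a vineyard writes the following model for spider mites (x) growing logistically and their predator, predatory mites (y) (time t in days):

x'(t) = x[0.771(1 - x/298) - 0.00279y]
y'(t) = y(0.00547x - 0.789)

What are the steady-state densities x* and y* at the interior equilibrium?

x* ≈ 144, y* ≈ 143

From dy/dt = 0 with y > 0: 0.00547x* = 0.789, so x* = 144.
Substitute into dx/dt = 0: 0.771(1 - 144/298) = 0.00279y*.
The bracket is 0.516, giving y* = 0.398/0.00279 = 143.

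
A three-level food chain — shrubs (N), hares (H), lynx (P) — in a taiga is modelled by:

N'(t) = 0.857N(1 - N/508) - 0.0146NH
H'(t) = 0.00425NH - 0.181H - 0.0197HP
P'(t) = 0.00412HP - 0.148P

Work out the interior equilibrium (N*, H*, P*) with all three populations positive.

From dP/dt = 0: 0.00412H* = 0.148, so H* = 35.9.
From dN/dt = 0: 0.857(1 - N*/508) = 0.0146·35.9, giving N* = 508·(1 - 0.612) = 197.
From dH/dt = 0: 0.00425·197 - 0.181 = 0.0197P*, so P* = 0.657/0.0197 = 33.3.

N* ≈ 197, H* ≈ 35.9, P* ≈ 33.3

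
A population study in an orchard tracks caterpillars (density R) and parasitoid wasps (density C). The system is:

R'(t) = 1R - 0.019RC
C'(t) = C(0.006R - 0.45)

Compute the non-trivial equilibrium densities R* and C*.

Set dC/dt = 0 with C > 0: 0.006R - 0.45 = 0, so R* = 0.45/0.006 = 75.
Set dR/dt = 0 with R > 0: 1 - 0.019C = 0, so C* = 1/0.019 = 52.6.

R* ≈ 75, C* ≈ 52.6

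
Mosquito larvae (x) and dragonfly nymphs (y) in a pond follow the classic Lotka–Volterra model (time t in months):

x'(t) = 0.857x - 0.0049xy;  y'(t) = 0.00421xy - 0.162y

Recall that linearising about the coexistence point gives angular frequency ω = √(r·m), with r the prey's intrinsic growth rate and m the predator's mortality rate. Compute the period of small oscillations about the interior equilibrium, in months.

T ≈ 16.9 months

Here r = 0.857 and m = 0.162, so r·m = 0.139.
ω = √0.139 = 0.373 per month, hence T = 2π/ω ≈ 16.9 months.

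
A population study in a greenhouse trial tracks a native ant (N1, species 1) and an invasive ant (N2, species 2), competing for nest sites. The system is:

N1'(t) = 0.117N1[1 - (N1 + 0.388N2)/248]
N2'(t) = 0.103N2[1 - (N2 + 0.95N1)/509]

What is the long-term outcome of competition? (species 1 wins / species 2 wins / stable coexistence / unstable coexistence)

stable coexistence

Compare the nullcline intercepts: K1/α12 = 248/0.388 = 639 > K2 = 509; K2/α21 = 509/0.95 = 536 > K1 = 248.
Since both inequalities hold, each species can invade when rare, so the interior equilibrium is stable.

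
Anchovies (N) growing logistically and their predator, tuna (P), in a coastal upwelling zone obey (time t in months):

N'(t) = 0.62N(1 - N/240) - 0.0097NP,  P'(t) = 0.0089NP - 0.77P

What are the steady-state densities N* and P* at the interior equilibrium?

From dP/dt = 0 with P > 0: 0.0089N* = 0.77, so N* = 86.5.
Substitute into dN/dt = 0: 0.62(1 - 86.5/240) = 0.0097P*.
The bracket is 0.64, giving P* = 0.396/0.0097 = 40.9.

N* ≈ 86.5, P* ≈ 40.9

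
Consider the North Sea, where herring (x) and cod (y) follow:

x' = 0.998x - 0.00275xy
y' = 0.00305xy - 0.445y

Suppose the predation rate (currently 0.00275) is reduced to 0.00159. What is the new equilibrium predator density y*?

y* ≈ 628

At the interior fixed point, setting dx/dt = 0 with x > 0 fixes y* = (prey growth rate)/(xy coefficient) — independent of the other coefficients.
With the change, y* = 0.998/0.00159 = 628; it rises from 363.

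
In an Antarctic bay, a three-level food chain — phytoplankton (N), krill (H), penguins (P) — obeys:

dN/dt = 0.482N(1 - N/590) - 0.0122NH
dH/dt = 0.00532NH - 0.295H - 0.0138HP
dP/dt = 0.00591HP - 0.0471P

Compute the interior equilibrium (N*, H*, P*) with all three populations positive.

From dP/dt = 0: 0.00591H* = 0.0471, so H* = 7.97.
From dN/dt = 0: 0.482(1 - N*/590) = 0.0122·7.97, giving N* = 590·(1 - 0.202) = 471.
From dH/dt = 0: 0.00532·471 - 0.295 = 0.0138P*, so P* = 2.21/0.0138 = 160.

N* ≈ 471, H* ≈ 7.97, P* ≈ 160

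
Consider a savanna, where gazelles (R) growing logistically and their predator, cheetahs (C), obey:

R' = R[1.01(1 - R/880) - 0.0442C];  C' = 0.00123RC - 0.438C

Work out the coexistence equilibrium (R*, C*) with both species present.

R* ≈ 356, C* ≈ 13.6

From dC/dt = 0 with C > 0: 0.00123R* = 0.438, so R* = 356.
Substitute into dR/dt = 0: 1.01(1 - 356/880) = 0.0442C*.
The bracket is 0.595, giving C* = 0.601/0.0442 = 13.6.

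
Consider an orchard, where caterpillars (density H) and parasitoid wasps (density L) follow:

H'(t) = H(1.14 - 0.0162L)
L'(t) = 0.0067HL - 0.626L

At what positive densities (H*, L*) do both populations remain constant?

Set dL/dt = 0 with L > 0: 0.0067H - 0.626 = 0, so H* = 0.626/0.0067 = 93.4.
Set dH/dt = 0 with H > 0: 1.14 - 0.0162L = 0, so L* = 1.14/0.0162 = 70.4.

H* ≈ 93.4, L* ≈ 70.4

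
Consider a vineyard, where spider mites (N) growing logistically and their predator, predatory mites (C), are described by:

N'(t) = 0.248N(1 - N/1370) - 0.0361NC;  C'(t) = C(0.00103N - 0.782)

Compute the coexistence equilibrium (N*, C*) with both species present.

From dC/dt = 0 with C > 0: 0.00103N* = 0.782, so N* = 759.
Substitute into dN/dt = 0: 0.248(1 - 759/1370) = 0.0361C*.
The bracket is 0.446, giving C* = 0.111/0.0361 = 3.06.

N* ≈ 759, C* ≈ 3.06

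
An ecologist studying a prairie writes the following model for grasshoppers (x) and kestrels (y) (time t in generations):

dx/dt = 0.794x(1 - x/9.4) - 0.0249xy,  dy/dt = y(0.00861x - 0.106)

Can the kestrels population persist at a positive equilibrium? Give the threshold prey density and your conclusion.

The predator equation gives dy/dt > 0 only when x > 0.106/0.00861 = 12.3.
Without the predator, x → K = 9.4. Since 9.4 < 12.3, the predator cannot invade.

Threshold x = 12.3; K < 12.3, so no, the predator goes extinct.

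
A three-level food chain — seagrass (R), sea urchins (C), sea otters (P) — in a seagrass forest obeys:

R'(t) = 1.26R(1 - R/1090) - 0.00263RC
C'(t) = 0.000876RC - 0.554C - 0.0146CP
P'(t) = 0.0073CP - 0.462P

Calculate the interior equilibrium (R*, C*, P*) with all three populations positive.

From dP/dt = 0: 0.0073C* = 0.462, so C* = 63.3.
From dR/dt = 0: 1.26(1 - R*/1090) = 0.00263·63.3, giving R* = 1090·(1 - 0.132) = 946.
From dC/dt = 0: 0.000876·946 - 0.554 = 0.0146P*, so P* = 0.275/0.0146 = 18.8.

R* ≈ 946, C* ≈ 63.3, P* ≈ 18.8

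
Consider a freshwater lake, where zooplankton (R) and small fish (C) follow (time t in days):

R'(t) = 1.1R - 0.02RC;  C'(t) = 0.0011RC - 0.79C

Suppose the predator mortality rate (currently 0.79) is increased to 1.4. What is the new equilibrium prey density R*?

R* ≈ 1270

At the interior fixed point, setting dC/dt = 0 with C > 0 fixes R* = (predator death rate)/(RC coefficient) — independent of the other coefficients.
With the change, R* = 1.4/0.0011 = 1270; it rises from 718.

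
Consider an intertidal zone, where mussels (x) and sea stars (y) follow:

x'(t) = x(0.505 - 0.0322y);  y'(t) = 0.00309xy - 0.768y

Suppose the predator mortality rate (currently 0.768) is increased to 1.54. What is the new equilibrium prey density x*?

x* ≈ 498

At the interior fixed point, setting dy/dt = 0 with y > 0 fixes x* = (predator death rate)/(xy coefficient) — independent of the other coefficients.
With the change, x* = 1.54/0.00309 = 498; it rises from 249.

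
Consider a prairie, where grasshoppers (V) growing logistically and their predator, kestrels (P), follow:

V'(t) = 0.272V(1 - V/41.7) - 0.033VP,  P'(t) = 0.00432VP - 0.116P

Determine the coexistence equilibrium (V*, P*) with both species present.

V* ≈ 26.9, P* ≈ 2.93

From dP/dt = 0 with P > 0: 0.00432V* = 0.116, so V* = 26.9.
Substitute into dV/dt = 0: 0.272(1 - 26.9/41.7) = 0.033P*.
The bracket is 0.356, giving P* = 0.0969/0.033 = 2.93.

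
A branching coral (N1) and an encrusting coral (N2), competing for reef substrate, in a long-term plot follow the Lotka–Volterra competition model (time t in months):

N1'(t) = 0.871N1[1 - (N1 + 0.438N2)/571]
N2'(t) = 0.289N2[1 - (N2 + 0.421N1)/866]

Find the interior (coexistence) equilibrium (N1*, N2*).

Setting both brackets to zero gives the nullclines N1 + 0.438N2 = 571 and 0.421N1 + N2 = 866.
Substituting N2 = 866 - 0.421N1 into the first: N1(1 - 0.438·0.421) = 571 - 0.438·866.
So N1* = 192/0.816 = 235, and then N2* = 866 - 0.421·235 = 767.

N1* ≈ 235, N2* ≈ 767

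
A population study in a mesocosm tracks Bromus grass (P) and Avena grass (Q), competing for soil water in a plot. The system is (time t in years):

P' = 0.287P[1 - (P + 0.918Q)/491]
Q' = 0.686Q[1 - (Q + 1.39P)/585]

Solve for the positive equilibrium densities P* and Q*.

P* ≈ 167, Q* ≈ 353

Setting both brackets to zero gives the nullclines P + 0.918Q = 491 and 1.39P + Q = 585.
Substituting Q = 585 - 1.39P into the first: P(1 - 0.918·1.39) = 491 - 0.918·585.
So P* = -46/-0.276 = 167, and then Q* = 585 - 1.39·167 = 353.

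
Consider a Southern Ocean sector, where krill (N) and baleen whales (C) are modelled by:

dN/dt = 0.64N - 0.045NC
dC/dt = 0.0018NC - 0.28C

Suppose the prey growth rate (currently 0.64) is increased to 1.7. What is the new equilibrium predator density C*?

C* ≈ 37.8

At the interior fixed point, setting dN/dt = 0 with N > 0 fixes C* = (prey growth rate)/(NC coefficient) — independent of the other coefficients.
With the change, C* = 1.7/0.045 = 37.8; it rises from 14.2.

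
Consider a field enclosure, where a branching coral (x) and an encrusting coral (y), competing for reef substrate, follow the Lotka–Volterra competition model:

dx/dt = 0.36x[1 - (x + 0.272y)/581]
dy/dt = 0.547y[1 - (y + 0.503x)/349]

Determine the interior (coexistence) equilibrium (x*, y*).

x* ≈ 563, y* ≈ 65.8

Setting both brackets to zero gives the nullclines x + 0.272y = 581 and 0.503x + y = 349.
Substituting y = 349 - 0.503x into the first: x(1 - 0.272·0.503) = 581 - 0.272·349.
So x* = 486/0.863 = 563, and then y* = 349 - 0.503·563 = 65.8.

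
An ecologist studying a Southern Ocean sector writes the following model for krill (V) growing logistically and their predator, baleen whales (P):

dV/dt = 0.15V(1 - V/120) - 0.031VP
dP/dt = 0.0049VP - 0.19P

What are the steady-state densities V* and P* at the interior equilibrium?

V* ≈ 38.8, P* ≈ 3.28

From dP/dt = 0 with P > 0: 0.0049V* = 0.19, so V* = 38.8.
Substitute into dV/dt = 0: 0.15(1 - 38.8/120) = 0.031P*.
The bracket is 0.677, giving P* = 0.102/0.031 = 3.28.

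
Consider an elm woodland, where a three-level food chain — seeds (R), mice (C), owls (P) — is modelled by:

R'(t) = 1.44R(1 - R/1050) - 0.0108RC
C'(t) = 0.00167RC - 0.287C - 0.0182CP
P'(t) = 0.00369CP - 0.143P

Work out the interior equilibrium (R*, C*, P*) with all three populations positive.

R* ≈ 745, C* ≈ 38.8, P* ≈ 52.6

From dP/dt = 0: 0.00369C* = 0.143, so C* = 38.8.
From dR/dt = 0: 1.44(1 - R*/1050) = 0.0108·38.8, giving R* = 1050·(1 - 0.291) = 745.
From dC/dt = 0: 0.00167·745 - 0.287 = 0.0182P*, so P* = 0.957/0.0182 = 52.6.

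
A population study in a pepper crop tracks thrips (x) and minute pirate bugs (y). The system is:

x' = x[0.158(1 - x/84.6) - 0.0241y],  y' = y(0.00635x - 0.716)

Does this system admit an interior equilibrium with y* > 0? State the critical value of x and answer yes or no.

The predator equation gives dy/dt > 0 only when x > 0.716/0.00635 = 113.
Without the predator, x → K = 84.6. Since 84.6 < 113, the predator cannot invade.

Threshold x = 113; K < 113, so no, the predator goes extinct.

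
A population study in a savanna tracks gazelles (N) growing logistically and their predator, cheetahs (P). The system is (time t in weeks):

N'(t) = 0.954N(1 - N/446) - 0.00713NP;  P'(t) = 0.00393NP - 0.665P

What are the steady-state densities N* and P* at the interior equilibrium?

N* ≈ 169, P* ≈ 83

From dP/dt = 0 with P > 0: 0.00393N* = 0.665, so N* = 169.
Substitute into dN/dt = 0: 0.954(1 - 169/446) = 0.00713P*.
The bracket is 0.621, giving P* = 0.592/0.00713 = 83.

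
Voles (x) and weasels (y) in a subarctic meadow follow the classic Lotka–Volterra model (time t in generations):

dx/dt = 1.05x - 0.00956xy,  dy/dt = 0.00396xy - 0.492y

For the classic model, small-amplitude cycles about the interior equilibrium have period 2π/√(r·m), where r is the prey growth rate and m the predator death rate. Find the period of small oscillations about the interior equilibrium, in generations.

T ≈ 8.74 generations

Here r = 1.05 and m = 0.492, so r·m = 0.517.
ω = √0.517 = 0.719 per generation, hence T = 2π/ω ≈ 8.74 generations.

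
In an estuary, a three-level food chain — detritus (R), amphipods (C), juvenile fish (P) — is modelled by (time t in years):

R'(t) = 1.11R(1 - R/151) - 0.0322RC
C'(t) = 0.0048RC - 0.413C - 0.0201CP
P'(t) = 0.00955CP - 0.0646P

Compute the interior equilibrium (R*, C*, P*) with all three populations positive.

R* ≈ 121, C* ≈ 6.76, P* ≈ 8.44

From dP/dt = 0: 0.00955C* = 0.0646, so C* = 6.76.
From dR/dt = 0: 1.11(1 - R*/151) = 0.0322·6.76, giving R* = 151·(1 - 0.196) = 121.
From dC/dt = 0: 0.0048·121 - 0.413 = 0.0201P*, so P* = 0.17/0.0201 = 8.44.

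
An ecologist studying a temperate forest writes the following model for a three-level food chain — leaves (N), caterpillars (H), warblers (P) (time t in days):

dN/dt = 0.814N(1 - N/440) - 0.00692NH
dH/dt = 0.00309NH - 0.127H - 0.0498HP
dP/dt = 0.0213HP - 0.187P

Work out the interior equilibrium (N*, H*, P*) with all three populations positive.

N* ≈ 407, H* ≈ 8.78, P* ≈ 22.7

From dP/dt = 0: 0.0213H* = 0.187, so H* = 8.78.
From dN/dt = 0: 0.814(1 - N*/440) = 0.00692·8.78, giving N* = 440·(1 - 0.0746) = 407.
From dH/dt = 0: 0.00309·407 - 0.127 = 0.0498P*, so P* = 1.13/0.0498 = 22.7.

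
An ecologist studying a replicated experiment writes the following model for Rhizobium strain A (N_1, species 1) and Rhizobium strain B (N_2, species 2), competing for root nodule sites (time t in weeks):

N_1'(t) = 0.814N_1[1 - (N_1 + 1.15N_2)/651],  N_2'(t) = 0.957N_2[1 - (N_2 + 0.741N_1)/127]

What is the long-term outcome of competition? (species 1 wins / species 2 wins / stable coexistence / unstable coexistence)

Compare the nullcline intercepts: K1/α12 = 651/1.15 = 566 > K2 = 127; K2/α21 = 127/0.741 = 171 < K1 = 651.
Since the inequalities point opposite ways, species 1 can invade but species 2 cannot.

species 1 excludes species 2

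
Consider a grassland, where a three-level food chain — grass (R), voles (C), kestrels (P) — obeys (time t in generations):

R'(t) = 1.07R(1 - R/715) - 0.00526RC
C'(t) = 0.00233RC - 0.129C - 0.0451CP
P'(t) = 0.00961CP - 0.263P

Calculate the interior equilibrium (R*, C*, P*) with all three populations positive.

From dP/dt = 0: 0.00961C* = 0.263, so C* = 27.4.
From dR/dt = 0: 1.07(1 - R*/715) = 0.00526·27.4, giving R* = 715·(1 - 0.135) = 619.
From dC/dt = 0: 0.00233·619 - 0.129 = 0.0451P*, so P* = 1.31/0.0451 = 29.1.

R* ≈ 619, C* ≈ 27.4, P* ≈ 29.1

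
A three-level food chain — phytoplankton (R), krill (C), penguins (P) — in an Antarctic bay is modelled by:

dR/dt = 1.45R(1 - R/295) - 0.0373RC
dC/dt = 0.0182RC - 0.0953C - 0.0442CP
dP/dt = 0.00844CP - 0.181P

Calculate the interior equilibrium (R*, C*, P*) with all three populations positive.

R* ≈ 132, C* ≈ 21.4, P* ≈ 52.3

From dP/dt = 0: 0.00844C* = 0.181, so C* = 21.4.
From dR/dt = 0: 1.45(1 - R*/295) = 0.0373·21.4, giving R* = 295·(1 - 0.552) = 132.
From dC/dt = 0: 0.0182·132 - 0.0953 = 0.0442P*, so P* = 2.31/0.0442 = 52.3.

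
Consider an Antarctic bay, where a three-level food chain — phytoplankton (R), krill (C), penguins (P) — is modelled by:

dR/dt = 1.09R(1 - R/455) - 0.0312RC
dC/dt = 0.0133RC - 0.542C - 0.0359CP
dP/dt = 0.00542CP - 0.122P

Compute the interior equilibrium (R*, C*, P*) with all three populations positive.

R* ≈ 162, C* ≈ 22.5, P* ≈ 44.9

From dP/dt = 0: 0.00542C* = 0.122, so C* = 22.5.
From dR/dt = 0: 1.09(1 - R*/455) = 0.0312·22.5, giving R* = 455·(1 - 0.644) = 162.
From dC/dt = 0: 0.0133·162 - 0.542 = 0.0359P*, so P* = 1.61/0.0359 = 44.9.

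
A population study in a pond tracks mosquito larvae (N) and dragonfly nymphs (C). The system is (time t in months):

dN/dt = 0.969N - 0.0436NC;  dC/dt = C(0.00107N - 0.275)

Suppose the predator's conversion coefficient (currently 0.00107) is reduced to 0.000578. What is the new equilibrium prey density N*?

At the interior fixed point, setting dC/dt = 0 with C > 0 fixes N* = (predator death rate)/(NC coefficient) — independent of the other coefficients.
With the change, N* = 0.275/0.000578 = 476; it rises from 257.

N* ≈ 476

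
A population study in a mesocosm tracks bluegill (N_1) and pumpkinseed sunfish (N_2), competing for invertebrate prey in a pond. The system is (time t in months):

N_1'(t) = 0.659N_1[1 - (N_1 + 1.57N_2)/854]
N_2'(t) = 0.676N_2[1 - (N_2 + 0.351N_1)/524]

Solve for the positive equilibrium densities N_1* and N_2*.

N_1* ≈ 69.8, N_2* ≈ 500

Setting both brackets to zero gives the nullclines N_1 + 1.57N_2 = 854 and 0.351N_1 + N_2 = 524.
Substituting N_2 = 524 - 0.351N_1 into the first: N_1(1 - 1.57·0.351) = 854 - 1.57·524.
So N_1* = 31.3/0.449 = 69.8, and then N_2* = 524 - 0.351·69.8 = 500.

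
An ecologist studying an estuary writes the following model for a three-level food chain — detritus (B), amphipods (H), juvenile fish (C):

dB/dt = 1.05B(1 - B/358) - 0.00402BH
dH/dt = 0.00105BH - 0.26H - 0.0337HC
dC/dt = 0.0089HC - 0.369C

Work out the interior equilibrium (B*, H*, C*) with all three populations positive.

From dC/dt = 0: 0.0089H* = 0.369, so H* = 41.5.
From dB/dt = 0: 1.05(1 - B*/358) = 0.00402·41.5, giving B* = 358·(1 - 0.159) = 301.
From dH/dt = 0: 0.00105·301 - 0.26 = 0.0337C*, so C* = 0.0562/0.0337 = 1.67.

B* ≈ 301, H* ≈ 41.5, C* ≈ 1.67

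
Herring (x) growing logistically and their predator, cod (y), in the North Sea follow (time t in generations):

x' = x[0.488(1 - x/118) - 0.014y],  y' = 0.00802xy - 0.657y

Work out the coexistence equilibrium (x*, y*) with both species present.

x* ≈ 81.9, y* ≈ 10.7

From dy/dt = 0 with y > 0: 0.00802x* = 0.657, so x* = 81.9.
Substitute into dx/dt = 0: 0.488(1 - 81.9/118) = 0.014y*.
The bracket is 0.306, giving y* = 0.149/0.014 = 10.7.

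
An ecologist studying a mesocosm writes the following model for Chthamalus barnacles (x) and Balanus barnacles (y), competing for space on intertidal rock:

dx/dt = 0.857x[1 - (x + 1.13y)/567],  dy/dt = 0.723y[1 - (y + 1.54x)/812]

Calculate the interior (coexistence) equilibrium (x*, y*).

x* ≈ 474, y* ≈ 82.7

Setting both brackets to zero gives the nullclines x + 1.13y = 567 and 1.54x + y = 812.
Substituting y = 812 - 1.54x into the first: x(1 - 1.13·1.54) = 567 - 1.13·812.
So x* = -351/-0.74 = 474, and then y* = 812 - 1.54·474 = 82.7.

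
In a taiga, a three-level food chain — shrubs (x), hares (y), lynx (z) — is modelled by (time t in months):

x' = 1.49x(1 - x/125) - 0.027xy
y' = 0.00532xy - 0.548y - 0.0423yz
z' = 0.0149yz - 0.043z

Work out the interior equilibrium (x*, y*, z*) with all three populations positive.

x* ≈ 118, y* ≈ 2.89, z* ≈ 1.94

From dz/dt = 0: 0.0149y* = 0.043, so y* = 2.89.
From dx/dt = 0: 1.49(1 - x*/125) = 0.027·2.89, giving x* = 125·(1 - 0.0523) = 118.
From dy/dt = 0: 0.00532·118 - 0.548 = 0.0423z*, so z* = 0.0822/0.0423 = 1.94.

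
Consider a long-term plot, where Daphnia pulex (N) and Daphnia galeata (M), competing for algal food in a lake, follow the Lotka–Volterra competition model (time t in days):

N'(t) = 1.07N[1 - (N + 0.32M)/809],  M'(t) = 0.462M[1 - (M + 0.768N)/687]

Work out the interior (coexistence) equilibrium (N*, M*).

N* ≈ 781, M* ≈ 87.1

Setting both brackets to zero gives the nullclines N + 0.32M = 809 and 0.768N + M = 687.
Substituting M = 687 - 0.768N into the first: N(1 - 0.32·0.768) = 809 - 0.32·687.
So N* = 589/0.754 = 781, and then M* = 687 - 0.768·781 = 87.1.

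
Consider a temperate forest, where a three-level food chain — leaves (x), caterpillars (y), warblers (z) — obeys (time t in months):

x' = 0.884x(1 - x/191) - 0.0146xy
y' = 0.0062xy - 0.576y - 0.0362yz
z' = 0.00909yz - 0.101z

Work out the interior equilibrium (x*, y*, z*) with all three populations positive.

x* ≈ 156, y* ≈ 11.1, z* ≈ 10.8

From dz/dt = 0: 0.00909y* = 0.101, so y* = 11.1.
From dx/dt = 0: 0.884(1 - x*/191) = 0.0146·11.1, giving x* = 191·(1 - 0.184) = 156.
From dy/dt = 0: 0.0062·156 - 0.576 = 0.0362z*, so z* = 0.391/0.0362 = 10.8.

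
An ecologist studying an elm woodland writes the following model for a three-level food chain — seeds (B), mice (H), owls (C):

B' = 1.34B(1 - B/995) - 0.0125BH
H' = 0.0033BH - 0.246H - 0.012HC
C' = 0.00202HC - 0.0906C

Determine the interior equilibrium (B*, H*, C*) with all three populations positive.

From dC/dt = 0: 0.00202H* = 0.0906, so H* = 44.9.
From dB/dt = 0: 1.34(1 - B*/995) = 0.0125·44.9, giving B* = 995·(1 - 0.418) = 579.
From dH/dt = 0: 0.0033·579 - 0.246 = 0.012C*, so C* = 1.66/0.012 = 139.

B* ≈ 579, H* ≈ 44.9, C* ≈ 139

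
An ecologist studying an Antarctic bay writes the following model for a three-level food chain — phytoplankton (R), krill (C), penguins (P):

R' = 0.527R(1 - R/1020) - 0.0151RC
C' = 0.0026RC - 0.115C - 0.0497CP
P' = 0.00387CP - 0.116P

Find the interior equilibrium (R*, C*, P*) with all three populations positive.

R* ≈ 144, C* ≈ 30, P* ≈ 5.22

From dP/dt = 0: 0.00387C* = 0.116, so C* = 30.
From dR/dt = 0: 0.527(1 - R*/1020) = 0.0151·30, giving R* = 1020·(1 - 0.859) = 144.
From dC/dt = 0: 0.0026·144 - 0.115 = 0.0497P*, so P* = 0.259/0.0497 = 5.22.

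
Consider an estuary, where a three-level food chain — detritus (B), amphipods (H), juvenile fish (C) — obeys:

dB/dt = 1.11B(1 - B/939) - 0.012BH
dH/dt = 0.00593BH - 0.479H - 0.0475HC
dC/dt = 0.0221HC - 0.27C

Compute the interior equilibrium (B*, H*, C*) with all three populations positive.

B* ≈ 815, H* ≈ 12.2, C* ≈ 91.7

From dC/dt = 0: 0.0221H* = 0.27, so H* = 12.2.
From dB/dt = 0: 1.11(1 - B*/939) = 0.012·12.2, giving B* = 939·(1 - 0.132) = 815.
From dH/dt = 0: 0.00593·815 - 0.479 = 0.0475C*, so C* = 4.35/0.0475 = 91.7.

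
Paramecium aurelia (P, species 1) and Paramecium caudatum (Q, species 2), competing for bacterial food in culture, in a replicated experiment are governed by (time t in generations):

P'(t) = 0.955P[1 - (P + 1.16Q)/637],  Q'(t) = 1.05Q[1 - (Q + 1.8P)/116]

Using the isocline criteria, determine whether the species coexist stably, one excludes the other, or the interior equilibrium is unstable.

species 1 excludes species 2

Compare the nullcline intercepts: K1/α12 = 637/1.16 = 549 > K2 = 116; K2/α21 = 116/1.8 = 64.4 < K1 = 637.
Since the inequalities point opposite ways, species 1 can invade but species 2 cannot.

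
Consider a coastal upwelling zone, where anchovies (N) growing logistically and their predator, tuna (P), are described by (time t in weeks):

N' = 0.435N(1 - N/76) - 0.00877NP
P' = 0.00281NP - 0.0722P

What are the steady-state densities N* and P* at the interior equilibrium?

N* ≈ 25.7, P* ≈ 32.8

From dP/dt = 0 with P > 0: 0.00281N* = 0.0722, so N* = 25.7.
Substitute into dN/dt = 0: 0.435(1 - 25.7/76) = 0.00877P*.
The bracket is 0.662, giving P* = 0.288/0.00877 = 32.8.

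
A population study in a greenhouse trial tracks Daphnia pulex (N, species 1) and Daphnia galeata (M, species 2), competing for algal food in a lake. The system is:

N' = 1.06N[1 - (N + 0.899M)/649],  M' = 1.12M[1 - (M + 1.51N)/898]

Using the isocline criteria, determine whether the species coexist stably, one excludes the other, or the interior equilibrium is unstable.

unstable coexistence (outcome depends on initial conditions)

Compare the nullcline intercepts: K1/α12 = 649/0.899 = 722 < K2 = 898; K2/α21 = 898/1.51 = 595 < K1 = 649.
Since both are reversed, neither can invade when rare; the interior point is a saddle.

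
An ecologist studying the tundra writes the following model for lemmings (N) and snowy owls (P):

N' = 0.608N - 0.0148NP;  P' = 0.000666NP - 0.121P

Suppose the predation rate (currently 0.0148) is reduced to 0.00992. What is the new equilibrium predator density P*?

At the interior fixed point, setting dN/dt = 0 with N > 0 fixes P* = (prey growth rate)/(NP coefficient) — independent of the other coefficients.
With the change, P* = 0.608/0.00992 = 61.3; it rises from 41.1.

P* ≈ 61.3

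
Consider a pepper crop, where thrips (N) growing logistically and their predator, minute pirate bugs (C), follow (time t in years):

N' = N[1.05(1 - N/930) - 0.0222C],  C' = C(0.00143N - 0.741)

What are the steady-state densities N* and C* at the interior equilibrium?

N* ≈ 518, C* ≈ 20.9

From dC/dt = 0 with C > 0: 0.00143N* = 0.741, so N* = 518.
Substitute into dN/dt = 0: 1.05(1 - 518/930) = 0.0222C*.
The bracket is 0.443, giving C* = 0.465/0.0222 = 20.9.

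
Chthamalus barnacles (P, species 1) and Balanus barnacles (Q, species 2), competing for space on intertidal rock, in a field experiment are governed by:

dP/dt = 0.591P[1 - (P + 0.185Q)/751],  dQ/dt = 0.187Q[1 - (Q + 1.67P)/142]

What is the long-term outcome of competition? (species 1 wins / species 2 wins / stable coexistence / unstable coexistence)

species 1 excludes species 2

Compare the nullcline intercepts: K1/α12 = 751/0.185 = 4060 > K2 = 142; K2/α21 = 142/1.67 = 85 < K1 = 751.
Since the inequalities point opposite ways, species 1 can invade but species 2 cannot.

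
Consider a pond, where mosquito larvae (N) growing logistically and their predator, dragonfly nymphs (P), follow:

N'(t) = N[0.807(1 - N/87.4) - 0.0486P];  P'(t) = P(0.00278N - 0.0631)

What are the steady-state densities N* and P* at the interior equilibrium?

N* ≈ 22.7, P* ≈ 12.3

From dP/dt = 0 with P > 0: 0.00278N* = 0.0631, so N* = 22.7.
Substitute into dN/dt = 0: 0.807(1 - 22.7/87.4) = 0.0486P*.
The bracket is 0.74, giving P* = 0.597/0.0486 = 12.3.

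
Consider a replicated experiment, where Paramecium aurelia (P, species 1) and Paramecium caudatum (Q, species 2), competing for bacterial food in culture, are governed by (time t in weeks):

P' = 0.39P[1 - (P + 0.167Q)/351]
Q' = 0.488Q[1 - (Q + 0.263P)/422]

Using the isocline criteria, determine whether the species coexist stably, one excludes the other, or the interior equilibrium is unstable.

stable coexistence

Compare the nullcline intercepts: K1/α12 = 351/0.167 = 2100 > K2 = 422; K2/α21 = 422/0.263 = 1600 > K1 = 351.
Since both inequalities hold, each species can invade when rare, so the interior equilibrium is stable.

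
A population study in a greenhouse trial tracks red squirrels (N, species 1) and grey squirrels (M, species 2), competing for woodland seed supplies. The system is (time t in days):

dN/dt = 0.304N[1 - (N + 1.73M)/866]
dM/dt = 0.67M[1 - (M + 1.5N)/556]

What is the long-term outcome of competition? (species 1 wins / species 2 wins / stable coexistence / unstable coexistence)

Compare the nullcline intercepts: K1/α12 = 866/1.73 = 501 < K2 = 556; K2/α21 = 556/1.5 = 371 < K1 = 866.
Since both are reversed, neither can invade when rare; the interior point is a saddle.

unstable coexistence (outcome depends on initial conditions)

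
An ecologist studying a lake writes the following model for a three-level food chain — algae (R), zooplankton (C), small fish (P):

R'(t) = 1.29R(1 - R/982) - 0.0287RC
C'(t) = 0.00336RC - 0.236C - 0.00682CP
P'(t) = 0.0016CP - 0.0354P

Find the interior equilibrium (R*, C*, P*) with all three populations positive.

From dP/dt = 0: 0.0016C* = 0.0354, so C* = 22.1.
From dR/dt = 0: 1.29(1 - R*/982) = 0.0287·22.1, giving R* = 982·(1 - 0.492) = 499.
From dC/dt = 0: 0.00336·499 - 0.236 = 0.00682P*, so P* = 1.44/0.00682 = 211.

R* ≈ 499, C* ≈ 22.1, P* ≈ 211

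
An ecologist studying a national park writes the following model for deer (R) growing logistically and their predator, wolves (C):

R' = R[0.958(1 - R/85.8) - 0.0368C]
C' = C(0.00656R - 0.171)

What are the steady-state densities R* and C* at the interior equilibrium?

R* ≈ 26.1, C* ≈ 18.1

From dC/dt = 0 with C > 0: 0.00656R* = 0.171, so R* = 26.1.
Substitute into dR/dt = 0: 0.958(1 - 26.1/85.8) = 0.0368C*.
The bracket is 0.696, giving C* = 0.667/0.0368 = 18.1.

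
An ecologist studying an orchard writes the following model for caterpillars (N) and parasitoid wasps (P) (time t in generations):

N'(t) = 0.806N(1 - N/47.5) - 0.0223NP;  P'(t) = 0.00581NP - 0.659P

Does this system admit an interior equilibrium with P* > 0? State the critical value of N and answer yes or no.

Threshold N = 113; K < 113, so no, the predator goes extinct.

The predator equation gives dP/dt > 0 only when N > 0.659/0.00581 = 113.
Without the predator, N → K = 47.5. Since 47.5 < 113, the predator cannot invade.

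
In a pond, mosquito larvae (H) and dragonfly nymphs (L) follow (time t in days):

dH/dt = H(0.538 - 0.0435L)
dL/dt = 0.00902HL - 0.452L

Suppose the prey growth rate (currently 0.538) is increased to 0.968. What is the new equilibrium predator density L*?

At the interior fixed point, setting dH/dt = 0 with H > 0 fixes L* = (prey growth rate)/(HL coefficient) — independent of the other coefficients.
With the change, L* = 0.968/0.0435 = 22.3; it rises from 12.4.

L* ≈ 22.3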